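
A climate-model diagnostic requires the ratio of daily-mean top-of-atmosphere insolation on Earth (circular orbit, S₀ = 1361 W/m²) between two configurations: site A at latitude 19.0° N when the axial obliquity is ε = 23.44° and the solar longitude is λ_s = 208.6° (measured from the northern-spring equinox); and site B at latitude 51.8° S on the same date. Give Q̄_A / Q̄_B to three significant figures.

— Configuration A (φ=+19.0°):
Solar declination: sin δ = sin ε · sin λ_s = sin 23.44° × sin 208.6° = -0.19042, so δ = -10.977°.
cos H₀ = −tan(+19.0°) tan(-10.977°) = 0.0668, H₀ = 1.5040 rad.
Bracket: H₀ sin φ sin δ + cos φ cos δ sin H₀ = 1.5040×0.32557×-0.19042 + 0.94552×0.98170×0.99777 = -0.093241 + 0.926147 = 0.832906.
Q̄ = (S₀/π) × [bracket] = (1361/π) × 0.832906 = 360.83 W/m².
— Configuration B (φ=-51.8°):
cos H₀ = −tan(-51.8°) tan(-10.977°) = -0.2465, H₀ = 1.8199 rad.
Bracket: H₀ sin φ sin δ + cos φ cos δ sin H₀ = 1.8199×-0.78586×-0.19042 + 0.61841×0.98170×0.96915 = 0.272336 + 0.588364 = 0.860700.
Q̄ = (S₀/π) × [bracket] = (1361/π) × 0.860700 = 372.87 W/m².
Ratio Q̄_A / Q̄_B = 360.83 / 372.87 = 0.9677.

Q̄_A / Q̄_B ≈ 0.968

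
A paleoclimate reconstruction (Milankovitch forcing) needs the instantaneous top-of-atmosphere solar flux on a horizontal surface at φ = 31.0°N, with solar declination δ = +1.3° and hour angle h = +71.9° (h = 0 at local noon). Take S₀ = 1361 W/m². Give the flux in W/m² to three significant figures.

378 W/m²

cos θ_z = sin φ sin δ + cos φ cos δ cos h = 0.011685 + 0.266233 = 0.277918.
Flux = S₀ · cos θ_z = 1361 × 0.277918 = 378.2 W/m².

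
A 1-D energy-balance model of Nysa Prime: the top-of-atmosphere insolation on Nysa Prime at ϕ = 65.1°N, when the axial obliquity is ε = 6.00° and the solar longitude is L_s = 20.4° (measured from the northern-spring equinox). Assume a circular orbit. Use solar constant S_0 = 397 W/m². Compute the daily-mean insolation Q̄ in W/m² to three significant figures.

Q̄ ≈ 59.9 W/m²

Solar declination: sin δ = sin ε · sin L_s = sin 6.00° × sin 20.4° = 0.03644, so δ = +2.088°.
cos h₀ = −tan(+65.1°) tan(+2.088°) = -0.0785, h₀ = 1.6494 rad.
Bracket: h₀ sin ϕ sin δ + cos ϕ cos δ sin h₀ = 1.6494×0.90704×0.03644 + 0.42104×0.99934×0.99691 = 0.054517 + 0.419462 = 0.473979.
Q̄ = (S_0/π) × [bracket] = (397/π) × 0.473979 = 59.90 W/m².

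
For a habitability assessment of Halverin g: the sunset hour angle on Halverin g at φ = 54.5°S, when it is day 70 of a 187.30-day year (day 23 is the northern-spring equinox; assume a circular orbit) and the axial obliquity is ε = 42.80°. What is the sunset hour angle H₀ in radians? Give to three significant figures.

H₀ = 0.00 rad

Solar longitude: λ_s = 360° × (70 − 23)/187.30 = 90.336°.
sin δ = sin 42.80° × sin 90.336° = 0.67943, so δ = +42.799°.
cos H₀ = −tan φ · tan δ = 1.2982 ≥ 1, so the host star never rises (polar night) and H₀ = 0.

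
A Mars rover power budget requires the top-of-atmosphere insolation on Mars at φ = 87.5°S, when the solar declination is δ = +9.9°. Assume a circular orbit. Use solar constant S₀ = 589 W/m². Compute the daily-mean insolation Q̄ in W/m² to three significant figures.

Q̄ ≈ 0.00 W/m²

cos H₀ = −tan(-87.5°) tan(+9.900°) = 3.9973 ≥ 1 ⇒ polar night, H₀ = 0 and Q̄ = 0.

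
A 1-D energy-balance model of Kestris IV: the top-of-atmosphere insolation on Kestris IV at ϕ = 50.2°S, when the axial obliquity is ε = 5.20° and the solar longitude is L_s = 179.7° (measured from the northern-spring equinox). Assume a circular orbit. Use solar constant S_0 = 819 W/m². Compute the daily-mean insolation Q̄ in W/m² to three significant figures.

Solar declination: sin δ = sin ε · sin L_s = sin 5.20° × sin 179.7° = 0.00047, so δ = +0.027°.
cos h₀ = −tan(-50.2°) tan(+0.027°) = 0.0006, h₀ = 1.5702 rad.
Bracket: h₀ sin ϕ sin δ + cos ϕ cos δ sin h₀ = 1.5702×-0.76828×0.00047 + 0.64011×1.00000×1.00000 = -0.000567 + 0.640110 = 0.639543.
Q̄ = (S_0/π) × [bracket] = (819/π) × 0.639543 = 166.7 W/m².

Q̄ ≈ 167 W/m²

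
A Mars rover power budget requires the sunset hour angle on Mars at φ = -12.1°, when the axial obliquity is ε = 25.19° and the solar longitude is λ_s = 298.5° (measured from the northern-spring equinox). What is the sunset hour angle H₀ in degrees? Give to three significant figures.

H₀ = 95.0°

Solar declination: sin δ = sin ε · sin λ_s = sin 25.19° × sin 298.5° = -0.37404, so δ = -21.965°.
cos H₀ = −tan φ · tan δ = −tan(-12.1°) × tan(-21.965°) = -0.0865, so H₀ = 1.6574 rad = 94.96°.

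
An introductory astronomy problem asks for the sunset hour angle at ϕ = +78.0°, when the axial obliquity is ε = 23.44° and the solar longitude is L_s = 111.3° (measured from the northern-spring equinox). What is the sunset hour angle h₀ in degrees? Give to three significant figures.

Solar declination: sin δ = sin ε · sin L_s = sin 23.44° × sin 111.3° = 0.37062, so δ = +21.754°.
Sunrise equation: cos h₀ = −tan ϕ · tan δ = -1.8773 ≤ −1, so the Sun never sets (polar day) and h₀ = π.

h₀ = 180°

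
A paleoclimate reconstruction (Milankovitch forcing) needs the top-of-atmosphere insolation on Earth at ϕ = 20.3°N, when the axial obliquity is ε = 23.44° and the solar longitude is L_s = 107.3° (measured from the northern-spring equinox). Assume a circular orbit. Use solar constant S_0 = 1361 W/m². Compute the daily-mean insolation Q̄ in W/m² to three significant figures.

Q̄ ≈ 470 W/m²

Solar declination: sin δ = sin ε · sin L_s = sin 23.44° × sin 107.3° = 0.37979, so δ = +22.321°.
cos h₀ = −tan(+20.3°) tan(+22.321°) = -0.1519, h₀ = 1.7233 rad.
Bracket: h₀ sin ϕ sin δ + cos ϕ cos δ sin h₀ = 1.7233×0.34694×0.37979 + 0.93789×0.92507×0.98840 = 0.227069 + 0.857550 = 1.084619.
Q̄ = (S_0/π) × [bracket] = (1361/π) × 1.084619 = 469.9 W/m².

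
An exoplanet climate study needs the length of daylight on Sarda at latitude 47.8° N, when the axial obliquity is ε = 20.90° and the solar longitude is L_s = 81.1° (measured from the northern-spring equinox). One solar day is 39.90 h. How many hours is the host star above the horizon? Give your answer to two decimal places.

25.39 h

Solar declination: sin δ = sin ε · sin L_s = sin 20.90° × sin 81.1° = 0.35244, so δ = +20.637°.
cos h₀ = −tan ϕ · tan δ = −tan(+47.8°) × tan(+20.637°) = -0.4153, so h₀ = 1.9991 rad = 114.54°.
Daylight = 2h₀/(2π) × 39.90 h = (1.9991/π) × 39.90 = 25.39 h.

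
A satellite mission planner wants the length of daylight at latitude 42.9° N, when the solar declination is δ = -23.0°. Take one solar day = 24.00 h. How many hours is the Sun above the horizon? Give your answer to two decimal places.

8.90 h

cos h₀ = −tan ϕ · tan δ = −tan(+42.9°) × tan(-23.000°) = 0.3944, so h₀ = 1.1653 rad = 66.77°.
Daylight = 2h₀/(2π) × 24.00 h = (1.1653/π) × 24.00 = 8.90 h.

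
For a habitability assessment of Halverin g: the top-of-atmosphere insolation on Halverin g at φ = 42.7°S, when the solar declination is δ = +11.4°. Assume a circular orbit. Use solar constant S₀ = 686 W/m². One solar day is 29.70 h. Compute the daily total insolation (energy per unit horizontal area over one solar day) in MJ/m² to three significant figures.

12.2 MJ/m²

cos H₀ = −tan(-42.7°) tan(+11.400°) = 0.1861, H₀ = 1.3836 rad.
Bracket: H₀ sin φ sin δ + cos φ cos δ sin H₀ = 1.3836×-0.67816×0.19766 + 0.73491×0.98027×0.98254 = -0.185465 + 0.707832 = 0.522367.
Q̄ = (S₀/π) × [bracket] = (686/π) × 0.522367 = 114.06 W/m².
Daily total = Q̄ × 29.70 h × 3600 s/h = 114.06 × 29.70 × 3600 / 10⁶ = 12.20 MJ/m².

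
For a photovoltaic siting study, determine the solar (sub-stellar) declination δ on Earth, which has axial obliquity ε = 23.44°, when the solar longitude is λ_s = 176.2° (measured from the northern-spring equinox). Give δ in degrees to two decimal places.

δ = +1.51°

sin δ = sin ε · sin λ_s = sin 23.44° × sin 176.2° = 0.026363.
δ = arcsin(0.026363) = +1.51°.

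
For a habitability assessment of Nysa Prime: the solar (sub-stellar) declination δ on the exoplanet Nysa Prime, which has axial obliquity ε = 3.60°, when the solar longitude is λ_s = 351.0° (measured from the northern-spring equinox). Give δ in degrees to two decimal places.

δ = -0.56°

sin δ = sin ε · sin λ_s = sin 3.60° × sin 351.0° = -0.009823.
δ = arcsin(-0.009823) = -0.56°.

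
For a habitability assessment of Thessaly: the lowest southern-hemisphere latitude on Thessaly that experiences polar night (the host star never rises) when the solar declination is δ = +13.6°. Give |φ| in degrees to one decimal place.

|φ| = 76.4°

Polar night requires cos H₀ = −tan φ tan δ ≥ 1, i.e. tan φ tan δ ≤ −1.
The boundary is |tan φ| · |tan δ| = 1, so |φ| = 90° − |δ| = 90° − 13.6° = 76.4° in the southern hemisphere.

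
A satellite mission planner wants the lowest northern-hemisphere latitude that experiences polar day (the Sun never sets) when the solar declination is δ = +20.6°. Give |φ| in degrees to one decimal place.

|φ| = 69.4°

Polar day requires cos H₀ = −tan φ tan δ ≤ −1, i.e. tan φ tan δ ≥ 1.
The boundary is |tan φ| · |tan δ| = 1, so |φ| = 90° − |δ| = 90° − 20.6° = 69.4° in the northern hemisphere.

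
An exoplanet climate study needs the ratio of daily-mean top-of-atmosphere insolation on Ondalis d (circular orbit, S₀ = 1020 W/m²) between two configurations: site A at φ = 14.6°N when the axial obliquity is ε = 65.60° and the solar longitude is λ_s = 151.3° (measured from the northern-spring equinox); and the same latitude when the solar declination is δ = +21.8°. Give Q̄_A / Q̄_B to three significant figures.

Q̄_A / Q̄_B ≈ 1.00

— Configuration A (φ=+14.6°):
Solar declination: sin δ = sin ε · sin λ_s = sin 65.60° × sin 151.3° = 0.43733, so δ = +25.934°.
cos H₀ = −tan(+14.6°) tan(+25.934°) = -0.1267, H₀ = 1.6978 rad.
Bracket: H₀ sin φ sin δ + cos φ cos δ sin H₀ = 1.6978×0.25207×0.43733 + 0.96771×0.89930×0.99194 = 0.187162 + 0.863247 = 1.050409.
Q̄ = (S₀/π) × [bracket] = (1020/π) × 1.050409 = 341.04 W/m².
— Configuration B (φ=+14.6°):
cos H₀ = −tan(+14.6°) tan(+21.800°) = -0.1042, H₀ = 1.6752 rad.
Bracket: H₀ sin φ sin δ + cos φ cos δ sin H₀ = 1.6752×0.25207×0.37137 + 0.96771×0.92849×0.99456 = 0.156818 + 0.893621 = 1.050439.
Q̄ = (S₀/π) × [bracket] = (1020/π) × 1.050439 = 341.05 W/m².
Ratio Q̄_A / Q̄_B = 341.04 / 341.05 = 1.000.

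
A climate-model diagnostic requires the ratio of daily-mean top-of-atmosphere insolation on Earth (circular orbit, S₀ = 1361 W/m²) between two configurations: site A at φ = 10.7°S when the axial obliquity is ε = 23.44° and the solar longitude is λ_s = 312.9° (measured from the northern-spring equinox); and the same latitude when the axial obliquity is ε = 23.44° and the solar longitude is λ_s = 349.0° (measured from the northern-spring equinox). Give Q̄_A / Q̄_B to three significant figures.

— Configuration A (φ=-10.7°):
Solar declination: sin δ = sin ε · sin λ_s = sin 23.44° × sin 312.9° = -0.29140, so δ = -16.942°.
cos H₀ = −tan(-10.7°) tan(-16.942°) = -0.0576, H₀ = 1.6284 rad.
Bracket: H₀ sin φ sin δ + cos φ cos δ sin H₀ = 1.6284×-0.18567×-0.29140 + 0.98261×0.95660×0.99834 = 0.088103 + 0.938404 = 1.026507.
Q̄ = (S₀/π) × [bracket] = (1361/π) × 1.026507 = 444.70 W/m².
— Configuration B (φ=-10.7°):
Solar declination: sin δ = sin ε · sin λ_s = sin 23.44° × sin 349.0° = -0.07590, so δ = -4.353°.
cos H₀ = −tan(-10.7°) tan(-4.353°) = -0.0144, H₀ = 1.5852 rad.
Bracket: H₀ sin φ sin δ + cos φ cos δ sin H₀ = 1.5852×-0.18567×-0.07590 + 0.98261×0.99712×0.99990 = 0.022339 + 0.979682 = 1.002021.
Q̄ = (S₀/π) × [bracket] = (1361/π) × 1.002021 = 434.10 W/m².
Ratio Q̄_A / Q̄_B = 444.70 / 434.10 = 1.024.

Q̄_A / Q̄_B ≈ 1.02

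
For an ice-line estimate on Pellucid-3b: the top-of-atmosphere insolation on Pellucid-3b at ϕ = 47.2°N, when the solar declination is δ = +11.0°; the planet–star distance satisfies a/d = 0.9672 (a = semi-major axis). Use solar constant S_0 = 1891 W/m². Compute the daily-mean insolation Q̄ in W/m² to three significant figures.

Q̄ ≈ 508 W/m²

cos h₀ = −tan(+47.2°) tan(+11.000°) = -0.2099, h₀ = 1.7823 rad.
Bracket: h₀ sin ϕ sin δ + cos ϕ cos δ sin h₀ = 1.7823×0.73373×0.19081 + 0.67944×0.98163×0.97772 = 0.249527 + 0.652099 = 0.901626.
Inverse-square distance factor (a/d)² = 0.9672² = 0.935476.
Q̄ = (S_0/π) × 0.935476 × [bracket] = (1891/π) × 0.935476 × 0.901626 = 507.7 W/m².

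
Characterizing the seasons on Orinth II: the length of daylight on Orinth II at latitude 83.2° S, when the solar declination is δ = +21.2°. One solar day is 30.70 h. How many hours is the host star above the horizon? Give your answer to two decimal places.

0.00 h

cos h₀ = −tan ϕ · tan δ = 3.2528 ≥ 1, so the host star never rises (polar night) and h₀ = 0.
Daylight = 2h₀/(2π) × 30.70 h = (0.0000/π) × 30.70 = 0.00 h.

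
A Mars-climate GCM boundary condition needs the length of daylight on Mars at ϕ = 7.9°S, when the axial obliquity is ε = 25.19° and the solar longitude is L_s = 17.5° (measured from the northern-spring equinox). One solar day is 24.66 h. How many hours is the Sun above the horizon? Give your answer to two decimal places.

12.19 h

Solar declination: sin δ = sin ε · sin L_s = sin 25.19° × sin 17.5° = 0.12799, so δ = +7.353°.
cos h₀ = −tan ϕ · tan δ = −tan(-7.9°) × tan(+7.353°) = 0.0179, so h₀ = 1.5529 rad = 88.97°.
Daylight = 2h₀/(2π) × 24.66 h = (1.5529/π) × 24.66 = 12.19 h.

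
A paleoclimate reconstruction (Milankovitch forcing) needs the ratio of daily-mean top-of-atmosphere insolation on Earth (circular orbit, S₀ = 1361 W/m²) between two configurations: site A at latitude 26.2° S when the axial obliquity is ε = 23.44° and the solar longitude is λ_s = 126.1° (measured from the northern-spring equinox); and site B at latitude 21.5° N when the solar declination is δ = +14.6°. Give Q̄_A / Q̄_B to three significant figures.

Q̄_A / Q̄_B ≈ 0.608

— Configuration A (φ=-26.2°):
Solar declination: sin δ = sin ε · sin λ_s = sin 23.44° × sin 126.1° = 0.32141, so δ = +18.748°.
cos H₀ = −tan(-26.2°) tan(+18.748°) = 0.1670, H₀ = 1.4030 rad.
Bracket: H₀ sin φ sin δ + cos φ cos δ sin H₀ = 1.4030×-0.44151×0.32141 + 0.89726×0.94694×0.98595 = -0.199094 + 0.837714 = 0.638620.
Q̄ = (S₀/π) × [bracket] = (1361/π) × 0.638620 = 276.66 W/m².
— Configuration B (φ=+21.5°):
cos H₀ = −tan(+21.5°) tan(+14.600°) = -0.1026, H₀ = 1.6736 rad.
Bracket: H₀ sin φ sin δ + cos φ cos δ sin H₀ = 1.6736×0.36650×0.25207 + 0.93042×0.96771×0.99472 = 0.154613 + 0.895623 = 1.050236.
Q̄ = (S₀/π) × [bracket] = (1361/π) × 1.050236 = 454.98 W/m².
Ratio Q̄_A / Q̄_B = 276.66 / 454.98 = 0.6081.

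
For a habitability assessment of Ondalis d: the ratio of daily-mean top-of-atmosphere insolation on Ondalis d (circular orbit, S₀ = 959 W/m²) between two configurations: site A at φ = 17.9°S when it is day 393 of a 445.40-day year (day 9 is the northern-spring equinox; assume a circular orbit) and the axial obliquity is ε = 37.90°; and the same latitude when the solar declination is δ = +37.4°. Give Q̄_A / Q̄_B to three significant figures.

Q̄_A / Q̄_B ≈ 2.22

— Configuration A (φ=-17.9°):
Solar longitude: λ_s = 360° × (393 − 9)/445.40 = 310.373°.
sin δ = sin 37.90° × sin 310.373° = -0.46799, so δ = -27.904°.
cos H₀ = −tan(-17.9°) tan(-27.904°) = -0.1710, H₀ = 1.7427 rad.
Bracket: H₀ sin φ sin δ + cos φ cos δ sin H₀ = 1.7427×-0.30736×-0.46799 + 0.95159×0.88373×0.98526 = 0.250672 + 0.828553 = 1.079225.
Q̄ = (S₀/π) × [bracket] = (959/π) × 1.079225 = 329.44 W/m².
— Configuration B (φ=-17.9°):
cos H₀ = −tan(-17.9°) tan(+37.400°) = 0.2469, H₀ = 1.3213 rad.
Bracket: H₀ sin φ sin δ + cos φ cos δ sin H₀ = 1.3213×-0.30736×0.60738 + 0.95159×0.79441×0.96903 = -0.246666 + 0.732541 = 0.485875.
Q̄ = (S₀/π) × [bracket] = (959/π) × 0.485875 = 148.32 W/m².
Ratio Q̄_A / Q̄_B = 329.44 / 148.32 = 2.221.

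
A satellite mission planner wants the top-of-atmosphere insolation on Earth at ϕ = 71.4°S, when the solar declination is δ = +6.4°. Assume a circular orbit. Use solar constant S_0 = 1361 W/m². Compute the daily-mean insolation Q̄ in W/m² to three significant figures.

Q̄ ≈ 73.1 W/m²

cos h₀ = −tan(-71.4°) tan(+6.400°) = 0.3333, h₀ = 1.2310 rad.
Bracket: h₀ sin ϕ sin δ + cos ϕ cos δ sin h₀ = 1.2310×-0.94777×0.11147 + 0.31896×0.99377×0.94282 = -0.130053 + 0.298848 = 0.168795.
Q̄ = (S_0/π) × [bracket] = (1361/π) × 0.168795 = 73.13 W/m².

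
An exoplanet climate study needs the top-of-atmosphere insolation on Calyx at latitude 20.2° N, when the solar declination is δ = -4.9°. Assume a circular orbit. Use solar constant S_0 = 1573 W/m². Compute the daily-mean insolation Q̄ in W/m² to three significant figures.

cos h₀ = −tan(+20.2°) tan(-4.900°) = 0.0315, h₀ = 1.5392 rad.
Bracket: h₀ sin ϕ sin δ + cos ϕ cos δ sin h₀ = 1.5392×0.34530×-0.08542 + 0.93849×0.99635×0.99950 = -0.045400 + 0.934597 = 0.889197.
Q̄ = (S_0/π) × [bracket] = (1573/π) × 0.889197 = 445.2 W/m².

Q̄ ≈ 445 W/m²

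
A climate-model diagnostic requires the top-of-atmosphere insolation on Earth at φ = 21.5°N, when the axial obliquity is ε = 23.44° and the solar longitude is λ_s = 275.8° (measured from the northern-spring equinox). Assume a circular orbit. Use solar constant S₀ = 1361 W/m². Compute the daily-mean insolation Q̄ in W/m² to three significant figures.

Solar declination: sin δ = sin ε · sin λ_s = sin 23.44° × sin 275.8° = -0.39575, so δ = -23.313°.
cos H₀ = −tan(+21.5°) tan(-23.313°) = 0.1697, H₀ = 1.4002 rad.
Bracket: H₀ sin φ sin δ + cos φ cos δ sin H₀ = 1.4002×0.36650×-0.39575 + 0.93042×0.91836×0.98549 = -0.203088 + 0.842062 = 0.638974.
Q̄ = (S₀/π) × [bracket] = (1361/π) × 0.638974 = 276.8 W/m².

Q̄ ≈ 277 W/m²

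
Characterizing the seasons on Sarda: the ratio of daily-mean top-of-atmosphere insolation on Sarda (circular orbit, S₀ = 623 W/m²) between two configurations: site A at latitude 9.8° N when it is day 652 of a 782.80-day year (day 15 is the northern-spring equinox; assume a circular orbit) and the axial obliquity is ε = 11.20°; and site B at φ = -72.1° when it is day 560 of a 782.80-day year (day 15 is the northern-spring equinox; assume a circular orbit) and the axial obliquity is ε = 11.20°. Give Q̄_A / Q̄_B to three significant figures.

— Configuration A (φ=+9.8°):
Solar longitude: λ_s = 360° × (652 − 15)/782.80 = 292.948°.
sin δ = sin 11.20° × sin 292.948° = -0.17886, so δ = -10.303°.
cos H₀ = −tan(+9.8°) tan(-10.303°) = 0.0314, H₀ = 1.5394 rad.
Bracket: H₀ sin φ sin δ + cos φ cos δ sin H₀ = 1.5394×0.17021×-0.17886 + 0.98541×0.98387×0.99951 = -0.046865 + 0.969040 = 0.922175.
Q̄ = (S₀/π) × [bracket] = (623/π) × 0.922175 = 182.87 W/m².
— Configuration B (φ=-72.1°):
Solar longitude: λ_s = 360° × (560 − 15)/782.80 = 250.639°.
sin δ = sin 11.20° × sin 250.639° = -0.18325, so δ = -10.559°.
cos H₀ = −tan(-72.1°) tan(-10.559°) = -0.5771, H₀ = 2.1860 rad.
Bracket: H₀ sin φ sin δ + cos φ cos δ sin H₀ = 2.1860×-0.95159×-0.18325 + 0.30736×0.98307×0.81666 = 0.381192 + 0.246759 = 0.627951.
Q̄ = (S₀/π) × [bracket] = (623/π) × 0.627951 = 124.53 W/m².
Ratio Q̄_A / Q̄_B = 182.87 / 124.53 = 1.468.

Q̄_A / Q̄_B ≈ 1.47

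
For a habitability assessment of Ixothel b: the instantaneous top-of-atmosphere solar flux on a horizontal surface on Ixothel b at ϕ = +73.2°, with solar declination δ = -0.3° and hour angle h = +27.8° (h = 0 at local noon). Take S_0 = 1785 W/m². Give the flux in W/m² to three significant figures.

447 W/m²

cos θ_z = sin ϕ sin δ + cos ϕ cos δ cos h = -0.005012 + 0.255669 = 0.250657.
Flux = S_0 · cos θ_z = 1785 × 0.250657 = 447.4 W/m².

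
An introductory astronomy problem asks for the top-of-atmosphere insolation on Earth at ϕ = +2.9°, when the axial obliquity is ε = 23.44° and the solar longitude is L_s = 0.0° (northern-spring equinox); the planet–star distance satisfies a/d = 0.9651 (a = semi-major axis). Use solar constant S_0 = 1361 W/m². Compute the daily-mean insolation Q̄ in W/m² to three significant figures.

Solar declination: sin δ = sin ε · sin L_s = sin 23.44° × sin 0.0° = 0.00000, so δ = +0.000°.
cos h₀ = −tan(+2.9°) tan(+0.000°) = -0.0000, h₀ = 1.5708 rad.
Bracket: h₀ sin ϕ sin δ + cos ϕ cos δ sin h₀ = 1.5708×0.05059×0.00000 + 0.99872×1.00000×1.00000 = 0.000000 + 0.998720 = 0.998720.
Inverse-square distance factor (a/d)² = 0.9651² = 0.931418.
Q̄ = (S_0/π) × 0.931418 × [bracket] = (1361/π) × 0.931418 × 0.998720 = 403.0 W/m².

Q̄ ≈ 403 W/m²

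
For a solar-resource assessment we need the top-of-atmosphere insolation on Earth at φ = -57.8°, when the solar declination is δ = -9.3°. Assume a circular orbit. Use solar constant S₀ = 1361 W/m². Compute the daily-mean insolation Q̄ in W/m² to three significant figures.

cos H₀ = −tan(-57.8°) tan(-9.300°) = -0.2600, H₀ = 1.8339 rad.
Bracket: H₀ sin φ sin δ + cos φ cos δ sin H₀ = 1.8339×-0.84619×-0.16160 + 0.53288×0.98686×0.96560 = 0.250775 + 0.507788 = 0.758563.
Q̄ = (S₀/π) × [bracket] = (1361/π) × 0.758563 = 328.6 W/m².

Q̄ ≈ 329 W/m²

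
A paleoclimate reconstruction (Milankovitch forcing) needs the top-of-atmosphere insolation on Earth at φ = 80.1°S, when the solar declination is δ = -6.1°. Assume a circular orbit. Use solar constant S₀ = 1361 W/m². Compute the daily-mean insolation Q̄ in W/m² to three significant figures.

Q̄ ≈ 160 W/m²

cos H₀ = −tan(-80.1°) tan(-6.100°) = -0.6123, H₀ = 2.2298 rad.
Bracket: H₀ sin φ sin δ + cos φ cos δ sin H₀ = 2.2298×-0.98511×-0.10626 + 0.17193×0.99434×0.79060 = 0.233411 + 0.135159 = 0.368570.
Q̄ = (S₀/π) × [bracket] = (1361/π) × 0.368570 = 159.7 W/m².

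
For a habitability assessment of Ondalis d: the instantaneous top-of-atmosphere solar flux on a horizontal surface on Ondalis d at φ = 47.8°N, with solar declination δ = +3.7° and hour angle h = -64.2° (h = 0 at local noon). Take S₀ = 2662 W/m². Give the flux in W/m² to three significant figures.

904 W/m²

cos θ_z = sin φ sin δ + cos φ cos δ cos h = 0.047806 + 0.291744 = 0.339550.
Flux = S₀ · cos θ_z = 2662 × 0.339550 = 903.9 W/m².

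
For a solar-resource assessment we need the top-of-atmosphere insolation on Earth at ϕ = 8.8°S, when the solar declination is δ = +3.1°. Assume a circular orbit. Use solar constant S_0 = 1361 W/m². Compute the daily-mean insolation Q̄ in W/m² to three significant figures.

cos h₀ = −tan(-8.8°) tan(+3.100°) = 0.0084, h₀ = 1.5624 rad.
Bracket: h₀ sin ϕ sin δ + cos ϕ cos δ sin h₀ = 1.5624×-0.15299×0.05408 + 0.98823×0.99854×0.99996 = -0.012927 + 0.986748 = 0.973821.
Q̄ = (S_0/π) × [bracket] = (1361/π) × 0.973821 = 421.9 W/m².

Q̄ ≈ 422 W/m²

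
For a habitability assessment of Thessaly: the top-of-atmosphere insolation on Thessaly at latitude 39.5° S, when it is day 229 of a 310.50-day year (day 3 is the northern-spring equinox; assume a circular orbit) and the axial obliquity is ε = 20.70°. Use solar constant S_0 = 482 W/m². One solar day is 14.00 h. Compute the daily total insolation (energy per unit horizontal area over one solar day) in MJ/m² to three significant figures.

Solar longitude: L_s = 360° × (229 − 3)/310.50 = 262.029°.
sin δ = sin 20.70° × sin 262.029° = -0.35006, so δ = -20.491°.
cos h₀ = −tan(-39.5°) tan(-20.491°) = -0.3081, h₀ = 1.8839 rad.
Bracket: h₀ sin ϕ sin δ + cos ϕ cos δ sin h₀ = 1.8839×-0.63608×-0.35006 + 0.77162×0.93673×0.95137 = 0.419481 + 0.687650 = 1.107131.
Q̄ = (S_0/π) × [bracket] = (482/π) × 1.107131 = 169.86 W/m².
Daily total = Q̄ × 14.00 h × 3600 s/h = 169.86 × 14.00 × 3600 / 10⁶ = 8.561 MJ/m².

8.56 MJ/m²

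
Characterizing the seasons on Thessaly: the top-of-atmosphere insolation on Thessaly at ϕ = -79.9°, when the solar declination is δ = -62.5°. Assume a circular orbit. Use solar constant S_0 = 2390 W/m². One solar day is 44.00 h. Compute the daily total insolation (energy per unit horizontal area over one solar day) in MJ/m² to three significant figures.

cos h₀ = −tan(-79.9°) tan(-62.500°) = -10.7843 ≤ −1 ⇒ polar day, h₀ = π.
Bracket: h₀ sin ϕ sin δ + cos ϕ cos δ sin h₀ = 3.1416×-0.98450×-0.88701 + 0.17537×0.46175×0.00000 = 2.743438 + 0.000000 = 2.743438.
Q̄ = (S_0/π) × [bracket] = (2390/π) × 2.743438 = 2087.1 W/m².
Daily total = Q̄ × 44.00 h × 3600 s/h = 2087.1 × 44.00 × 3600 / 10⁶ = 330.6 MJ/m².

331 MJ/m²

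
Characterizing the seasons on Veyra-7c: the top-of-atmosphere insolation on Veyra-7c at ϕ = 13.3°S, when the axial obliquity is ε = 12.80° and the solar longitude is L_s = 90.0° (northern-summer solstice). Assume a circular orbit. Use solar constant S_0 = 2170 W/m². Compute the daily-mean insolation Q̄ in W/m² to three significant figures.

Solar declination: sin δ = sin ε · sin L_s = sin 12.80° × sin 90.0° = 0.22155, so δ = +12.800°.
cos h₀ = −tan(-13.3°) tan(+12.800°) = 0.0537, h₀ = 1.5171 rad.
Bracket: h₀ sin ϕ sin δ + cos ϕ cos δ sin h₀ = 1.5171×-0.23005×0.22155 + 0.97318×0.97515×0.99856 = -0.077323 + 0.947630 = 0.870307.
Q̄ = (S_0/π) × [bracket] = (2170/π) × 0.870307 = 601.1 W/m².

Q̄ ≈ 601 W/m²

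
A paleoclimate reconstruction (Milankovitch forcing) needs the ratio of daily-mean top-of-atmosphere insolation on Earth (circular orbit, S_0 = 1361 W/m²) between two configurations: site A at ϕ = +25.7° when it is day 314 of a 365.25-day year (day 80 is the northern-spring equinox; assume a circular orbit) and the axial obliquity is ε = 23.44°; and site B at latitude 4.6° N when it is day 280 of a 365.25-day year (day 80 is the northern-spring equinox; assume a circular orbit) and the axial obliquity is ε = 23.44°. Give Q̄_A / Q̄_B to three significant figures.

— Configuration A (ϕ=+25.7°):
Solar longitude: L_s = 360° × (314 − 80)/365.25 = 230.637°.
sin δ = sin 23.44° × sin 230.637° = -0.30755, so δ = -17.911°.
cos h₀ = −tan(+25.7°) tan(-17.911°) = 0.1556, h₀ = 1.4146 rad.
Bracket: h₀ sin ϕ sin δ + cos ϕ cos δ sin h₀ = 1.4146×0.43366×-0.30755 + 0.90108×0.95153×0.98783 = -0.188668 + 0.846970 = 0.658302.
Q̄ = (S_0/π) × [bracket] = (1361/π) × 0.658302 = 285.19 W/m².
— Configuration B (ϕ=+4.6°):
Solar longitude: L_s = 360° × (280 − 80)/365.25 = 197.125°.
sin δ = sin 23.44° × sin 197.125° = -0.11713, so δ = -6.727°.
cos h₀ = −tan(+4.6°) tan(-6.727°) = 0.0095, h₀ = 1.5613 rad.
Bracket: h₀ sin ϕ sin δ + cos ϕ cos δ sin h₀ = 1.5613×0.08020×-0.11713 + 0.99678×0.99312×0.99995 = -0.014667 + 0.989873 = 0.975206.
Q̄ = (S_0/π) × [bracket] = (1361/π) × 0.975206 = 422.48 W/m².
Ratio Q̄_A / Q̄_B = 285.19 / 422.48 = 0.6750.

Q̄_A / Q̄_B ≈ 0.675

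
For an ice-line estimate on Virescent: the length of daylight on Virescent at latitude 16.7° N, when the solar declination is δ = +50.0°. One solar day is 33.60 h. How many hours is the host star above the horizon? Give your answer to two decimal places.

cos h₀ = −tan ϕ · tan δ = −tan(+16.7°) × tan(+50.000°) = -0.3575, so h₀ = 1.9364 rad = 110.95°.
Daylight = 2h₀/(2π) × 33.60 h = (1.9364/π) × 33.60 = 20.71 h.

20.71 h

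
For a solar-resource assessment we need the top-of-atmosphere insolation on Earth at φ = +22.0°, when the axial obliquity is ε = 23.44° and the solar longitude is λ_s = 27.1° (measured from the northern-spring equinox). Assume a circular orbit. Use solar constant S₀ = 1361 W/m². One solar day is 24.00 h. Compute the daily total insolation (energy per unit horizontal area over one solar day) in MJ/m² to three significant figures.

Solar declination: sin δ = sin ε · sin λ_s = sin 23.44° × sin 27.1° = 0.18121, so δ = +10.440°.
cos H₀ = −tan(+22.0°) tan(+10.440°) = -0.0744, H₀ = 1.6453 rad.
Bracket: H₀ sin φ sin δ + cos φ cos δ sin H₀ = 1.6453×0.37461×0.18121 + 0.92718×0.98344×0.99723 = 0.111688 + 0.909300 = 1.020988.
Q̄ = (S₀/π) × [bracket] = (1361/π) × 1.020988 = 442.31 W/m².
Daily total = Q̄ × 24.00 h × 3600 s/h = 442.31 × 24.00 × 3600 / 10⁶ = 38.22 MJ/m².

38.2 MJ/m²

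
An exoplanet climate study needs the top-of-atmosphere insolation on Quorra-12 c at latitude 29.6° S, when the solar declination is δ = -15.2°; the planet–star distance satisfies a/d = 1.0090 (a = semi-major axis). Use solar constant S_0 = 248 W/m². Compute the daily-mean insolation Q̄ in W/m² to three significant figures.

cos h₀ = −tan(-29.6°) tan(-15.200°) = -0.1543, h₀ = 1.7258 rad.
Bracket: h₀ sin ϕ sin δ + cos ϕ cos δ sin h₀ = 1.7258×-0.49394×-0.26219 + 0.86949×0.96502×0.98802 = 0.223502 + 0.829023 = 1.052525.
Inverse-square distance factor (a/d)² = 1.0090² = 1.018081.
Q̄ = (S_0/π) × 1.018081 × [bracket] = (248/π) × 1.018081 × 1.052525 = 84.59 W/m².

Q̄ ≈ 84.6 W/m²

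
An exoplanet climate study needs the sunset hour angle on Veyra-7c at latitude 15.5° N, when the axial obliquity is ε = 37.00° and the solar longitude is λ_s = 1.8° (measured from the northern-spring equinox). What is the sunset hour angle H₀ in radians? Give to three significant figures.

H₀ = 1.58 rad

Solar declination: sin δ = sin ε · sin λ_s = sin 37.00° × sin 1.8° = 0.01890, so δ = +1.083°.
cos H₀ = −tan φ · tan δ = −tan(+15.5°) × tan(+1.083°) = -0.0052, so H₀ = 1.5760 rad = 90.30°.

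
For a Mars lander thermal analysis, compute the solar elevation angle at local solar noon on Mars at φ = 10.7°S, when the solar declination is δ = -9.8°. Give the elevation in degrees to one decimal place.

At local noon the hour angle is zero, so the zenith angle equals |φ − δ| = |-10.7° − (-9.800°)| = 0.900°.
Elevation = 90° − 0.900° = 89.1°.

89.1°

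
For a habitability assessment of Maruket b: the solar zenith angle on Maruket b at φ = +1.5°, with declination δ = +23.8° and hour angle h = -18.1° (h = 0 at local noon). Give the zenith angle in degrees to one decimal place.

θ_z = 28.4°

cos θ_z = sin φ sin δ + cos φ cos δ cos h = 0.010564 + 0.869386 = 0.879950.
θ_z = arccos(0.879950) = 28.4°.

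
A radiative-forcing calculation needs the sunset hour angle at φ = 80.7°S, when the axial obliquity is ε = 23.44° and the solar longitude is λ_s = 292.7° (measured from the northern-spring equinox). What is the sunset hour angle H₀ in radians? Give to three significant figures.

H₀ = 3.14 rad

Solar declination: sin δ = sin ε · sin λ_s = sin 23.44° × sin 292.7° = -0.36698, so δ = -21.529°.
Sunrise equation: cos H₀ = −tan φ · tan δ = -2.4091 ≤ −1, so the Sun never sets (polar day) and H₀ = π.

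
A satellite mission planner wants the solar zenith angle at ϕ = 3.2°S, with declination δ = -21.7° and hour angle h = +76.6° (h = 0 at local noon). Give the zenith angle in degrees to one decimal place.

θ_z = 76.4°

cos θ_z = sin ϕ sin δ + cos ϕ cos δ cos h = 0.020640 + 0.214989 = 0.235629.
θ_z = arccos(0.235629) = 76.4°.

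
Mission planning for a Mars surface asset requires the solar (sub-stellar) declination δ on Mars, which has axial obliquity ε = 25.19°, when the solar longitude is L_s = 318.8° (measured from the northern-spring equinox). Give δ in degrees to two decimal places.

sin δ = sin ε · sin L_s = sin 25.19° × sin 318.8° = -0.280352.
δ = arcsin(-0.280352) = -16.28°.

δ = -16.28°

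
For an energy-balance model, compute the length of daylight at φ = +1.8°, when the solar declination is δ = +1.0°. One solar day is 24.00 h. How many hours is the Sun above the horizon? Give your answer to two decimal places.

12.00 h

cos H₀ = −tan φ · tan δ = −tan(+1.8°) × tan(+1.000°) = -0.0005, so H₀ = 1.5713 rad = 90.03°.
Daylight = 2H₀/(2π) × 24.00 h = (1.5713/π) × 24.00 = 12.00 h.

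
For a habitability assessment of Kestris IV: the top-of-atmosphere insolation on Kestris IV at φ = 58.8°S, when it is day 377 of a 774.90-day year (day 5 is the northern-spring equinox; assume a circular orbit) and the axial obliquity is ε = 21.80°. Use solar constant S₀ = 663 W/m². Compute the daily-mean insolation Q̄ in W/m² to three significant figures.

Q̄ ≈ 96.4 W/m²

Solar longitude: λ_s = 360° × (377 − 5)/774.90 = 172.822°.
sin δ = sin 21.80° × sin 172.822° = 0.04640, so δ = +2.660°.
cos H₀ = −tan(-58.8°) tan(+2.660°) = 0.0767, H₀ = 1.4940 rad.
Bracket: H₀ sin φ sin δ + cos φ cos δ sin H₀ = 1.4940×-0.85536×0.04640 + 0.51803×0.99892×0.99705 = -0.059295 + 0.515944 = 0.456649.
Q̄ = (S₀/π) × [bracket] = (663/π) × 0.456649 = 96.37 W/m².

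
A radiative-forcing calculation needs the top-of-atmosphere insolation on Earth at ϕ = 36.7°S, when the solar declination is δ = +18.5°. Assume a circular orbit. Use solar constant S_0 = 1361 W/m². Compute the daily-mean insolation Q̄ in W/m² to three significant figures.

cos h₀ = −tan(-36.7°) tan(+18.500°) = 0.2494, h₀ = 1.3187 rad.
Bracket: h₀ sin ϕ sin δ + cos ϕ cos δ sin h₀ = 1.3187×-0.59763×0.31730 + 0.80178×0.94832×0.96840 = -0.250062 + 0.736317 = 0.486255.
Q̄ = (S_0/π) × [bracket] = (1361/π) × 0.486255 = 210.7 W/m².

Q̄ ≈ 211 W/m²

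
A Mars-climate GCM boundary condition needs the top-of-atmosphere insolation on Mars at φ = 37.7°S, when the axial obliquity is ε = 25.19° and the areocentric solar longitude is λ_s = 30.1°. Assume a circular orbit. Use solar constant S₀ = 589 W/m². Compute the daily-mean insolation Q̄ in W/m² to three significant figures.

Q̄ ≈ 109 W/m²

sin δ = sin 25.19° × sin 30.1° = 0.21345, so δ = +12.325°.
cos H₀ = −tan(-37.7°) tan(+12.325°) = 0.1689, H₀ = 1.4011 rad.
Bracket: H₀ sin φ sin δ + cos φ cos δ sin H₀ = 1.4011×-0.61153×0.21345 + 0.79122×0.97695×0.98564 = -0.182887 + 0.761882 = 0.578995.
Q̄ = (S₀/π) × [bracket] = (589/π) × 0.578995 = 108.6 W/m².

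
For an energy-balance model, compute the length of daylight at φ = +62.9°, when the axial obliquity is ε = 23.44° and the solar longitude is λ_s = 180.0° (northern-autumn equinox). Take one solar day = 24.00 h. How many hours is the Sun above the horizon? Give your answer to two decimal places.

Solar declination: sin δ = sin ε · sin λ_s = sin 23.44° × sin 180.0° = 0.00000, so δ = +0.000°.
cos H₀ = −tan φ · tan δ = −tan(+62.9°) × tan(+0.000°) = -0.0000, so H₀ = 1.5708 rad = 90.00°.
Daylight = 2H₀/(2π) × 24.00 h = (1.5708/π) × 24.00 = 12.00 h.

12.00 h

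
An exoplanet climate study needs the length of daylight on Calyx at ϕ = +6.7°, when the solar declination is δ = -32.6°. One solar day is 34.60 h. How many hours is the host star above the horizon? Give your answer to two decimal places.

cos h₀ = −tan ϕ · tan δ = −tan(+6.7°) × tan(-32.600°) = 0.0751, so h₀ = 1.4956 rad = 85.69°.
Daylight = 2h₀/(2π) × 34.60 h = (1.4956/π) × 34.60 = 16.47 h.

16.47 h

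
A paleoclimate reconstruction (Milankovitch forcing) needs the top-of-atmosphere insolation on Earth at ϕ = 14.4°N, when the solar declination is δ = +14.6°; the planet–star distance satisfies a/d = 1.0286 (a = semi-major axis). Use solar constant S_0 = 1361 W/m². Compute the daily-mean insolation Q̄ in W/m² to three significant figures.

Q̄ ≈ 476 W/m²

cos h₀ = −tan(+14.4°) tan(+14.600°) = -0.0669, h₀ = 1.6377 rad.
Bracket: h₀ sin ϕ sin δ + cos ϕ cos δ sin h₀ = 1.6377×0.24869×0.25207 + 0.96858×0.96771×0.99776 = 0.102663 + 0.935205 = 1.037868.
Inverse-square distance factor (a/d)² = 1.0286² = 1.058018.
Q̄ = (S_0/π) × 1.058018 × [bracket] = (1361/π) × 1.058018 × 1.037868 = 475.7 W/m².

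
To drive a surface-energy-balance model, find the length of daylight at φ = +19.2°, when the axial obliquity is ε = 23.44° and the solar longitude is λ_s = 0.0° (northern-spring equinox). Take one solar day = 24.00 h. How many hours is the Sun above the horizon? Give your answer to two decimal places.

12.00 h

Solar declination: sin δ = sin ε · sin λ_s = sin 23.44° × sin 0.0° = 0.00000, so δ = +0.000°.
cos H₀ = −tan φ · tan δ = −tan(+19.2°) × tan(+0.000°) = -0.0000, so H₀ = 1.5708 rad = 90.00°.
Daylight = 2H₀/(2π) × 24.00 h = (1.5708/π) × 24.00 = 12.00 h.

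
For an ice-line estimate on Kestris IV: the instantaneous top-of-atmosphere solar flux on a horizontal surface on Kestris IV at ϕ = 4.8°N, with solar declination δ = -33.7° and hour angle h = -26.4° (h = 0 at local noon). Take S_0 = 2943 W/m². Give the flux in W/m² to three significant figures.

cos θ_z = sin ϕ sin δ + cos ϕ cos δ cos h = -0.046428 + 0.742578 = 0.696150.
Flux = S_0 · cos θ_z = 2943 × 0.696150 = 2049 W/m².

2.05e+03 W/m²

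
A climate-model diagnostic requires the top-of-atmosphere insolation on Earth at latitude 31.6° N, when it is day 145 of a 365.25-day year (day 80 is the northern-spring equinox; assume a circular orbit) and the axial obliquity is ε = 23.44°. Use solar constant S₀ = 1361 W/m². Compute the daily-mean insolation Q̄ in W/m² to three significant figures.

Q̄ ≈ 482 W/m²

Solar longitude: λ_s = 360° × (145 − 80)/365.25 = 64.066°.
sin δ = sin 23.44° × sin 64.066° = 0.35773, so δ = +20.961°.
cos H₀ = −tan(+31.6°) tan(+20.961°) = -0.2357, H₀ = 1.8087 rad.
Bracket: H₀ sin φ sin δ + cos φ cos δ sin H₀ = 1.8087×0.52399×0.35773 + 0.85173×0.93383×0.97183 = 0.339035 + 0.772965 = 1.112000.
Q̄ = (S₀/π) × [bracket] = (1361/π) × 1.112000 = 481.7 W/m².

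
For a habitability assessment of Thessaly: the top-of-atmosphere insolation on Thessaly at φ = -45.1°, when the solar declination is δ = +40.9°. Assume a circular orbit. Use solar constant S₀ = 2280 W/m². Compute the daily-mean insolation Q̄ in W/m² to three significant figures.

Q̄ ≈ 17.4 W/m²

cos H₀ = −tan(-45.1°) tan(+40.900°) = 0.8693, H₀ = 0.5171 rad.
Bracket: H₀ sin φ sin δ + cos φ cos δ sin H₀ = 0.5171×-0.70834×0.65474 + 0.70587×0.75585×0.49436 = -0.239820 + 0.263757 = 0.023937.
Q̄ = (S₀/π) × [bracket] = (2280/π) × 0.023937 = 17.37 W/m².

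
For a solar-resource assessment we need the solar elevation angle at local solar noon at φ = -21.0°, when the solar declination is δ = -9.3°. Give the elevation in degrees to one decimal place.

78.3°

At local noon the hour angle is zero, so the zenith angle equals |φ − δ| = |-21.0° − (-9.300°)| = 11.700°.
Elevation = 90° − 11.700° = 78.3°.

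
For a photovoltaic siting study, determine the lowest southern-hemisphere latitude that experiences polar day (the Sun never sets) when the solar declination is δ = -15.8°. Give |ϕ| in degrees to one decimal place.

Polar day requires cos h₀ = −tan ϕ tan δ ≤ −1, i.e. tan ϕ tan δ ≥ 1.
The boundary is |tan ϕ| · |tan δ| = 1, so |ϕ| = 90° − |δ| = 90° − 15.8° = 74.2° in the southern hemisphere.

|ϕ| = 74.2°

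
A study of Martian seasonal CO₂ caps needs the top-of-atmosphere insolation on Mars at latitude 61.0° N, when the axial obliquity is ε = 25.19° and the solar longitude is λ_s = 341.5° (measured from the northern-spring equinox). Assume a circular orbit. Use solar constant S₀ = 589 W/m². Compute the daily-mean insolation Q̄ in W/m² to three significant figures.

Solar declination: sin δ = sin ε · sin λ_s = sin 25.19° × sin 341.5° = -0.13505, so δ = -7.762°.
cos H₀ = −tan(+61.0°) tan(-7.762°) = 0.2459, H₀ = 1.3224 rad.
Bracket: H₀ sin φ sin δ + cos φ cos δ sin H₀ = 1.3224×0.87462×-0.13505 + 0.48481×0.99084×0.96930 = -0.156198 + 0.465622 = 0.309424.
Q̄ = (S₀/π) × [bracket] = (589/π) × 0.309424 = 58.01 W/m².

Q̄ ≈ 58.0 W/m²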